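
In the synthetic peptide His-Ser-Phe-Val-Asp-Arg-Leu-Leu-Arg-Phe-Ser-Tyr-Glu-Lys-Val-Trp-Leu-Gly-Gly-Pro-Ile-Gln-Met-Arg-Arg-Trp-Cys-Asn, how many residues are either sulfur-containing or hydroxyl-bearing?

5

Sulfur-containing: C, M. Hydroxyl-bearing: S, T, Y.
Sulfur-containing residues here: Met23, Cys27 (2).
Hydroxyl-bearing residues here: Ser2, Ser11, Tyr12 (3).
The two groups share no amino acid, so total = 2 + 3 = 5.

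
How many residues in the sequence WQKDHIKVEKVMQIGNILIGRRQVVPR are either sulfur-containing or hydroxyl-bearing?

1

Sulfur-containing: C, M. Hydroxyl-bearing: S, T, Y.
Sulfur-containing residues here: M12 (1).
Hydroxyl-bearing residues here: none (0).
The two groups share no amino acid, so total = 1 + 0 = 1.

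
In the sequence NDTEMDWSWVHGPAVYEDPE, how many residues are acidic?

Aspartate (D) and glutamate (E) have carboxylic-acid side chains and are the acidic amino acids.
Matching residues: D2, E4, D6, E17, D18, E20.

6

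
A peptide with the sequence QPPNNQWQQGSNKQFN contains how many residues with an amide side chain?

9

Asparagine (N) and glutamine (Q) have uncharged amide side chains.
Matching residues: Q1, N4, N5, Q6, Q8, Q9, N12, Q14, N16.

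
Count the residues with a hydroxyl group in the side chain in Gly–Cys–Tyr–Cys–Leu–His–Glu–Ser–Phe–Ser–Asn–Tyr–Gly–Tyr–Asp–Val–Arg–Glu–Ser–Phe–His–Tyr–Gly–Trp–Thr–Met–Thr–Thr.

S, T, and Y are the three residues with a side-chain hydroxyl.
Matching residues: Tyr3, Ser8, Ser10, Tyr12, Tyr14, Ser19, Tyr22, Thr25, Thr27, Thr28.

10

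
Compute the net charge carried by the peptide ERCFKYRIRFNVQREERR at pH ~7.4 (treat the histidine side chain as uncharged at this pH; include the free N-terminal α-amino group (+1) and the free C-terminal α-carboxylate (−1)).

+4

Near pH 7.4, K and R contribute +1 each, D and E contribute −1 each, and every other side chain (His included, as stated) is uncharged.
Positive (K, R): R2, K5, R7, R9, R14, R17, R18 → +7.
Negative (D, E): E1, E15, E16 → −3.
The N-terminus (+1) and C-terminus (−1) cancel.
Net charge = (+7) + (−3) = +4.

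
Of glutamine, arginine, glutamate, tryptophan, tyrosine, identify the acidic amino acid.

Only D (aspartate) and E (glutamate) carry a side-chain carboxylic acid.
Of the listed options, only glutamate belongs to this group.

glutamate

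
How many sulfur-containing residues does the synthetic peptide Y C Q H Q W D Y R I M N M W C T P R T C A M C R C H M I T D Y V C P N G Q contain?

10

The sulfur-bearing residues are cysteine (–SH) and methionine (–S–CH₃).
Matching residues: C2, M11, M13, C15, C20, M22, C23, C25, M27, C33.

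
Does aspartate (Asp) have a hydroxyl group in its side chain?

S, T, and Y are the three residues with a side-chain hydroxyl.
Aspartate is not in this group.

No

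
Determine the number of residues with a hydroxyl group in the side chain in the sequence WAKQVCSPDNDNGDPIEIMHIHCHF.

S, T, and Y are the three residues with a side-chain hydroxyl.
Matching residues: S7.

1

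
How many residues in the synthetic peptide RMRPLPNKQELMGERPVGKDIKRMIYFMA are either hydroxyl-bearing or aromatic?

Hydroxyl-bearing: S, T, Y. Aromatic: F, W, Y.
Hydroxyl-bearing residues here: Y26 (1).
Aromatic residues here: Y26, F27 (2).
Y is in both groups, so the 1 Y residue must not be double-counted.
Total = 1 + 2 − 1 = 2.

2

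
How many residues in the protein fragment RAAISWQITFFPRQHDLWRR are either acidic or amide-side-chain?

3

Acidic: D, E. Amide-side-chain: N, Q.
Acidic residues here: D16 (1).
Amide-side-chain residues here: Q7, Q14 (2).
The two groups share no amino acid, so total = 1 + 2 = 3.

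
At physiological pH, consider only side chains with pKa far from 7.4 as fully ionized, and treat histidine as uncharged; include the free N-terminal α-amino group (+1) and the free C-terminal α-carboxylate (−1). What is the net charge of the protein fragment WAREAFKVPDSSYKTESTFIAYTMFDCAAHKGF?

The side chains ionized at physiological pH are Lys/Arg (+1) and Asp/Glu (−1); with His treated as neutral, nothing else contributes.
Positive (K, R): R3, K7, K14, K31 → +4.
Negative (D, E): E4, D10, E16, D26 → −4.
The N-terminus (+1) and C-terminus (−1) cancel.
Net charge = (+4) + (−4) = 0.

0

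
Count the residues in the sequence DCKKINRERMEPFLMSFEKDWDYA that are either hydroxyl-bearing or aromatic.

5

Hydroxyl-bearing: S, T, Y. Aromatic: F, W, Y.
Hydroxyl-bearing residues here: S16, Y23 (2).
Aromatic residues here: F13, F17, W21, Y23 (4).
Y is in both groups, so the 1 Y residue must not be double-counted.
Total = 2 + 4 − 1 = 5.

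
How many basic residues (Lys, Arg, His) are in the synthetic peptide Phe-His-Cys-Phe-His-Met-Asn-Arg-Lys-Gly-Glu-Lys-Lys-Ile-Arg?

7

Matching residues: His2, His5, Arg8, Lys9, Lys12, Lys13, Arg15.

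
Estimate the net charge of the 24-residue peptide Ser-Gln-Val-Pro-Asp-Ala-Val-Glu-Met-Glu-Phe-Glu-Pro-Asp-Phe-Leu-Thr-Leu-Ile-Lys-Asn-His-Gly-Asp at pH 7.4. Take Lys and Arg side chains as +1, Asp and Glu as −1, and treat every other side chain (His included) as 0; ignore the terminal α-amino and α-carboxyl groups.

-5

Positive (K, R): Lys20 → +1.
Negative (D, E): Asp5, Glu8, Glu10, Glu12, Asp14, Asp24 → −6.
Net charge = (+1) + (−6) = −5.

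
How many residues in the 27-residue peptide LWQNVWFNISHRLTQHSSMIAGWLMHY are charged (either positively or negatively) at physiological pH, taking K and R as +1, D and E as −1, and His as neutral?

Charged side chains at pH ~7.4: K, R (positive); D, E (negative).
Matching residues: R12.

1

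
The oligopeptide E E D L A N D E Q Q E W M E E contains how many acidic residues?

8

Only D (aspartate) and E (glutamate) carry a side-chain carboxylic acid.
Matching residues: E1, E2, D3, D7, E8, E11, E14, E15.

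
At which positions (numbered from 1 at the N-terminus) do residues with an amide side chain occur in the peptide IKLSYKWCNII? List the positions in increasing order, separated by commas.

9

Asparagine (N) and glutamine (Q) have uncharged amide side chains.
Matching residues: N9.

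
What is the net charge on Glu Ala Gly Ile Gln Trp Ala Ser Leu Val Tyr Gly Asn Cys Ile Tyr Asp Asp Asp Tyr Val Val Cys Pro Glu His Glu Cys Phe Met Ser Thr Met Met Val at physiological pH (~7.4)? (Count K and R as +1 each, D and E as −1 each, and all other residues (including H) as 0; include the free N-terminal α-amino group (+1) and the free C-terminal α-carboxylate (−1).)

-6

Positive (K, R): none → +0.
Negative (D, E): Glu1, Asp17, Asp18, Asp19, Glu25, Glu27 → −6.
The N-terminus (+1) and C-terminus (−1) cancel.
Net charge = (+0) + (−6) = −6.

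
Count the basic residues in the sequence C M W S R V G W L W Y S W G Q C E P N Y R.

2

Lysine (K), arginine (R), and histidine (H) have basic, nitrogen-containing side chains.
Matching residues: R5, R21.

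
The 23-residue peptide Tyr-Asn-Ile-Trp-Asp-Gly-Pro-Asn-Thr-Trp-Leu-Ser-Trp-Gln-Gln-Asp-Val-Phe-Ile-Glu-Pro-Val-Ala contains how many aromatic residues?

Phenylalanine (F), tryptophan (W), and tyrosine (Y) have aromatic ring side chains.
Matching residues: Tyr1, Trp4, Trp10, Trp13, Phe18.

5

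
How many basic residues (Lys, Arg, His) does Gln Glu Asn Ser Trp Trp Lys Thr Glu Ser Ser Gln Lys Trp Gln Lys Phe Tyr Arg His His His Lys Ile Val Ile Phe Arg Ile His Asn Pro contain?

10

Matching residues: Lys7, Lys13, Lys16, Arg19, His20, His21, His22, Lys23, Arg28, His30.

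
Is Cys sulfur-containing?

Cysteine (C, thiol) and methionine (M, thioether) are the two sulfur-containing amino acids.
Cysteine is in this group.

Yes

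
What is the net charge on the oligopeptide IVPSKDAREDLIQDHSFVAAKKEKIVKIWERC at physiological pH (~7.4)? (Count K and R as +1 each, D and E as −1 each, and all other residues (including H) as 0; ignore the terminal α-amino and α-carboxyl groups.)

+1

Positive (K, R): K5, R8, K21, K22, K24, K27, R31 → +7.
Negative (D, E): D6, E9, D10, D14, E23, E30 → −6.
Net charge = (+7) + (−6) = +1.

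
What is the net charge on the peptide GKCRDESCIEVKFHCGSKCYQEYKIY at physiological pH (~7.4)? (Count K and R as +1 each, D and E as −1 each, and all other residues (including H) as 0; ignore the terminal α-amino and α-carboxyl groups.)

+1

Positive (K, R): K2, R4, K12, K18, K24 → +5.
Negative (D, E): D5, E6, E10, E22 → −4.
Net charge = (+5) + (−4) = +1.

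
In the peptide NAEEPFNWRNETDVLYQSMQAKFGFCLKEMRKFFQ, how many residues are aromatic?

7

F, W, and Y each carry an aromatic ring on the side chain.
Matching residues: F6, W8, Y16, F23, F25, F33, F34.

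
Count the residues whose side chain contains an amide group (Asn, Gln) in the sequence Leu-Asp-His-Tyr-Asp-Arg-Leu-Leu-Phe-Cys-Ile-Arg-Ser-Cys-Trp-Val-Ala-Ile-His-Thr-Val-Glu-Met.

None of the 23 residues belong to this group.

0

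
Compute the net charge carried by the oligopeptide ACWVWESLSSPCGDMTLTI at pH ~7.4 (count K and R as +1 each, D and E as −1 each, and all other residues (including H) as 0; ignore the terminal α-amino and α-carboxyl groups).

-2

Positive (K, R): none → +0.
Negative (D, E): E6, D14 → −2.
Net charge = (+0) + (−2) = −2.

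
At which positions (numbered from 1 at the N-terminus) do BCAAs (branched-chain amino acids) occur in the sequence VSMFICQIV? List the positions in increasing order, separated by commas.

Valine (V), leucine (L), and isoleucine (I) are the branched-chain amino acids.
Matching residues: V1, I5, I8, V9.

1, 5, 8, 9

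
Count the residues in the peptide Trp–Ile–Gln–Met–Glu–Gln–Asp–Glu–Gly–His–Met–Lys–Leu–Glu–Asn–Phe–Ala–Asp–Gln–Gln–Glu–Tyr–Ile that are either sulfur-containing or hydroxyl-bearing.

3

Sulfur-containing: C, M. Hydroxyl-bearing: S, T, Y.
Sulfur-containing residues here: Met4, Met11 (2).
Hydroxyl-bearing residues here: Tyr22 (1).
The two groups share no amino acid, so total = 2 + 1 = 3.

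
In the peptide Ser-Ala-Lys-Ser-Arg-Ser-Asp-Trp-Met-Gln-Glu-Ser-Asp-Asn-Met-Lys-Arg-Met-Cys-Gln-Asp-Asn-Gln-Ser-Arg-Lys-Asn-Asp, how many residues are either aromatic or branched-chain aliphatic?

Aromatic: F, W, Y. Branched-chain aliphatic: I, L, V.
Aromatic residues here: Trp8 (1).
Branched-chain aliphatic residues here: none (0).
The two groups share no amino acid, so total = 1 + 0 = 1.

1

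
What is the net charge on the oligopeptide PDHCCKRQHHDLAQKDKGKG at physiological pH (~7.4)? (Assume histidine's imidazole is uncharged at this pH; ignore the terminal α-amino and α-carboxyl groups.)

+2

At pH ~7.4 the Lys and Arg side chains are protonated (+1), the Asp and Glu side chains are deprotonated (−1), and with His taken as neutral all other side chains carry no charge.
Positive (K, R): K6, R7, K15, K17, K19 → +5.
Negative (D, E): D2, D11, D16 → −3.
Net charge = (+5) + (−3) = +2.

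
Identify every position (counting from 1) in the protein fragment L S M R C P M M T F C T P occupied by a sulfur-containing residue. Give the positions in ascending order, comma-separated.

3, 5, 7, 8, 11

Matching residues: M3, C5, M7, M8, C11.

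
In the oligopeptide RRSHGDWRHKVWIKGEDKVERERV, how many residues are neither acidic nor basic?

9

Acidic: D, E. Basic: K, R, H. All other residues are neither.
Matching residues: S3, G5, W7, V11, W12, I13, G15, V19, V24.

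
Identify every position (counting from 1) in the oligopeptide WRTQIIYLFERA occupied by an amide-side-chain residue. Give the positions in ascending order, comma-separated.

4

The amide-side-chain residues are Asn (N) and Gln (Q).
Matching residues: Q4.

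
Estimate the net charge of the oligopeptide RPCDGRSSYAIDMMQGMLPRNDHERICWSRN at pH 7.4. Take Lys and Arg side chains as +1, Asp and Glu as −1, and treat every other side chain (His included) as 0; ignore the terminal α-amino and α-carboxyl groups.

Positive (K, R): R1, R6, R20, R25, R30 → +5.
Negative (D, E): D4, D12, D22, E24 → −4.
Net charge = (+5) + (−4) = +1.

+1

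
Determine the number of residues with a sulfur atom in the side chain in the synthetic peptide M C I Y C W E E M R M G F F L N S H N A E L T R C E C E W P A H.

7

Only Cys (C) and Met (M) have a sulfur atom in the side chain.
Matching residues: M1, C2, C5, M9, M11, C25, C27.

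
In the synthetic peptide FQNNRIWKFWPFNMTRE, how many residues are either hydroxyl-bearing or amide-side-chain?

5

Hydroxyl-bearing: S, T, Y. Amide-side-chain: N, Q.
Hydroxyl-bearing residues here: T15 (1).
Amide-side-chain residues here: Q2, N3, N4, N13 (4).
The two groups share no amino acid, so total = 1 + 4 = 5.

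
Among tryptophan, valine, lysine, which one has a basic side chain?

lysine

Lysine (K), arginine (R), and histidine (H) have basic, nitrogen-containing side chains.
Of the listed options, only lysine belongs to this group.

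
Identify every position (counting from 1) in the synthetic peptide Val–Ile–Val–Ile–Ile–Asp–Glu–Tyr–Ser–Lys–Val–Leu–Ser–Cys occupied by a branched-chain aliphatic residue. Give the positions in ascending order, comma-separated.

1, 2, 3, 4, 5, 11, 12

The BCAAs are Val, Leu, and Ile — aliphatic side chains with a branch point.
Matching residues: Val1, Ile2, Val3, Ile4, Ile5, Val11, Leu12.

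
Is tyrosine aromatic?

Yes

Phenylalanine (F), tryptophan (W), and tyrosine (Y) have aromatic ring side chains.
Tyrosine is in this group.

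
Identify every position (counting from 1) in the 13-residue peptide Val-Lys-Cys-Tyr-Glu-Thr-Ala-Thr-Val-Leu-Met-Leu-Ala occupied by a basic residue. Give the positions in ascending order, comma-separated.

Matching residues: Lys2.

2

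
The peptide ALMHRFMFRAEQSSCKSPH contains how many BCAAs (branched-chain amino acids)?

1

V, L, and I make up the branched-chain aliphatic group.
Matching residues: L2.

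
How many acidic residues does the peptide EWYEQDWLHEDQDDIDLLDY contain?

9

The acidic residues are Asp (D) and Glu (E), whose side chains end in a carboxylate group.
Matching residues: E1, E4, D6, E10, D11, D13, D14, D16, D19.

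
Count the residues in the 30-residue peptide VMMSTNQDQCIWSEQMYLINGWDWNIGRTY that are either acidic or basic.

Acidic: D, E. Basic: H, K, R.
Acidic residues here: D8, E14, D23 (3).
Basic residues here: R28 (1).
The two groups share no amino acid, so total = 3 + 1 = 4.

4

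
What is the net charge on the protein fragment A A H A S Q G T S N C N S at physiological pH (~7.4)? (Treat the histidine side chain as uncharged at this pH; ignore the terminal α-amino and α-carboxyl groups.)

The side chains ionized at physiological pH are Lys/Arg (+1) and Asp/Glu (−1); with His treated as neutral, nothing else contributes.
Positive (K, R): none → +0.
Negative (D, E): none → −0.
Net charge = (+0) + (−0) = 0.

0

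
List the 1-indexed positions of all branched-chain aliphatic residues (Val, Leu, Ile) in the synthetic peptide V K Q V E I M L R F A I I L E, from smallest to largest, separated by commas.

Matching residues: V1, V4, I6, L8, I12, I13, L14.

1, 4, 6, 8, 12, 13, 14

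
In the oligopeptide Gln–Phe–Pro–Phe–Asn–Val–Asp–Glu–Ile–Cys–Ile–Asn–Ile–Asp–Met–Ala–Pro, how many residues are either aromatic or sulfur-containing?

4

Aromatic: F, W, Y. Sulfur-containing: C, M.
Aromatic residues here: Phe2, Phe4 (2).
Sulfur-containing residues here: Cys10, Met15 (2).
The two groups share no amino acid, so total = 2 + 2 = 4.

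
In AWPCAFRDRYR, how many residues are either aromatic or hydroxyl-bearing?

Aromatic: F, W, Y. Hydroxyl-bearing: S, T, Y.
Aromatic residues here: W2, F6, Y10 (3).
Hydroxyl-bearing residues here: Y10 (1).
Y is in both groups, so the 1 Y residue must not be double-counted.
Total = 3 + 1 − 1 = 3.

3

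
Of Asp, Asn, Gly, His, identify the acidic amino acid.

Asp

Aspartate (D) and glutamate (E) have carboxylic-acid side chains and are the acidic amino acids.
Of the listed options, only Asp belongs to this group.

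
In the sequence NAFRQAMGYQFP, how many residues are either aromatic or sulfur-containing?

Aromatic: F, W, Y. Sulfur-containing: C, M.
Aromatic residues here: F3, Y9, F11 (3).
Sulfur-containing residues here: M7 (1).
The two groups share no amino acid, so total = 3 + 1 = 4.

4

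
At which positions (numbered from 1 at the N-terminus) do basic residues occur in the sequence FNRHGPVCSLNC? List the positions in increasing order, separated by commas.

The basic amino acids are Lys (K), Arg (R), and His (H).
Matching residues: R3, H4.

3, 4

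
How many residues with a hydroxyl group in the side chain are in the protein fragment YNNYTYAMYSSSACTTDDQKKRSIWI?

The –OH-bearing residues are Ser, Thr (aliphatic alcohols), and Tyr (phenol).
Matching residues: Y1, Y4, T5, Y6, Y9, S10, S11, S12, T15, T16, S23.

11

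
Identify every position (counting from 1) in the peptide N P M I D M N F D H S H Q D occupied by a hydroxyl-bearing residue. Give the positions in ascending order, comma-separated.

Serine (S), threonine (T), and tyrosine (Y) each carry a hydroxyl group on the side chain.
Matching residues: S11.

11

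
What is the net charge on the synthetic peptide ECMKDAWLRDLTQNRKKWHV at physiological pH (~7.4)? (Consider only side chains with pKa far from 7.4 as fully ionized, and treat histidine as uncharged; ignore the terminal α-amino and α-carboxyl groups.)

+2

The side chains ionized at physiological pH are Lys/Arg (+1) and Asp/Glu (−1); with His treated as neutral, nothing else contributes.
Positive (K, R): K4, R9, R15, K16, K17 → +5.
Negative (D, E): E1, D5, D10 → −3.
Net charge = (+5) + (−3) = +2.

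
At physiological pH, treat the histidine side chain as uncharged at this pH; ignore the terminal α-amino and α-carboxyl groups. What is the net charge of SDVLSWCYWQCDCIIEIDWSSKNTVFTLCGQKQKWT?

-1

At pH ~7.4 the Lys and Arg side chains are protonated (+1), the Asp and Glu side chains are deprotonated (−1), and with His taken as neutral all other side chains carry no charge.
Positive (K, R): K22, K32, K34 → +3.
Negative (D, E): D2, D12, E16, D18 → −4.
Net charge = (+3) + (−4) = −1.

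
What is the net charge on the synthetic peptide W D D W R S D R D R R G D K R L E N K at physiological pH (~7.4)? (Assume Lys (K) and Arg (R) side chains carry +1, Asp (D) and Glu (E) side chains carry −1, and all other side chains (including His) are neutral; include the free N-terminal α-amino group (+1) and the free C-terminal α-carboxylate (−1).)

+1

Positive (K, R): R5, R8, R10, R11, K14, R15, K19 → +7.
Negative (D, E): D2, D3, D7, D9, D13, E17 → −6.
The N-terminus (+1) and C-terminus (−1) cancel.
Net charge = (+7) + (−6) = +1.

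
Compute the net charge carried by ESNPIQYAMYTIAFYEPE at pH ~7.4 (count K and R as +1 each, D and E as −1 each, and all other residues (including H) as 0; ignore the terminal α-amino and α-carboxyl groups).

Positive (K, R): none → +0.
Negative (D, E): E1, E16, E18 → −3.
Net charge = (+0) + (−3) = −3.

-3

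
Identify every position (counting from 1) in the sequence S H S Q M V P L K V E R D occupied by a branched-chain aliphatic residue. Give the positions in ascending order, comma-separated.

Valine (V), leucine (L), and isoleucine (I) are the branched-chain amino acids.
Matching residues: V6, L8, V10.

6, 8, 10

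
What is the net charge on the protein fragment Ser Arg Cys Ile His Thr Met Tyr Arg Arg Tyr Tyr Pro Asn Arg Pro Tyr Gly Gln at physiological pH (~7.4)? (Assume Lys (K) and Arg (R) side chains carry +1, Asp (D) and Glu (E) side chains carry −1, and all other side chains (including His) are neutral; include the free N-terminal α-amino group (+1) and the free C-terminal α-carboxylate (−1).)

+4

Positive (K, R): Arg2, Arg9, Arg10, Arg15 → +4.
Negative (D, E): none → −0.
The N-terminus (+1) and C-terminus (−1) cancel.
Net charge = (+4) + (−0) = +4.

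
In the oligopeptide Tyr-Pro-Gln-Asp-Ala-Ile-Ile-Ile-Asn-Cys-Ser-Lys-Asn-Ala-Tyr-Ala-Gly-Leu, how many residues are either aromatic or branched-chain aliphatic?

Aromatic: F, W, Y. Branched-chain aliphatic: I, L, V.
Aromatic residues here: Tyr1, Tyr15 (2).
Branched-chain aliphatic residues here: Ile6, Ile7, Ile8, Leu18 (4).
The two groups share no amino acid, so total = 2 + 4 = 6.

6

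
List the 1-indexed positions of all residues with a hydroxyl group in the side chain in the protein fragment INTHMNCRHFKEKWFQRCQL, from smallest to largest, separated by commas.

The –OH-bearing residues are Ser, Thr (aliphatic alcohols), and Tyr (phenol).
Matching residues: T3.

3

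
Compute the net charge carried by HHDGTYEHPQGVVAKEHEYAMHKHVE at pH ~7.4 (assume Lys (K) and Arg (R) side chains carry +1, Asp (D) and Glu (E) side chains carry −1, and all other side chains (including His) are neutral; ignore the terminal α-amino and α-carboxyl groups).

Positive (K, R): K15, K23 → +2.
Negative (D, E): D3, E7, E16, E18, E26 → −5.
Net charge = (+2) + (−5) = −3.

-3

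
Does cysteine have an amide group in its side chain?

No

Asparagine (N) and glutamine (Q) have uncharged amide side chains.
Cysteine is not in this group.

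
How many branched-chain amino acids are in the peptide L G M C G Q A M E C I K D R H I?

3

The BCAAs are Val, Leu, and Ile — aliphatic side chains with a branch point.
Matching residues: L1, I11, I16.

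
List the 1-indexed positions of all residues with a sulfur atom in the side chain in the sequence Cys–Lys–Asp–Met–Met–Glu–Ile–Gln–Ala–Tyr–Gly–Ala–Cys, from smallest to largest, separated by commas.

Only Cys (C) and Met (M) have a sulfur atom in the side chain.
Matching residues: Cys1, Met4, Met5, Cys13.

1, 4, 5, 13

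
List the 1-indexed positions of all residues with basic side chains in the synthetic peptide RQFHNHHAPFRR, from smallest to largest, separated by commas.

The basic amino acids are Lys (K), Arg (R), and His (H).
Matching residues: R1, H4, H6, H7, R11, R12.

1, 4, 6, 7, 11, 12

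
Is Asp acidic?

Only D (aspartate) and E (glutamate) carry a side-chain carboxylic acid.
Aspartate is in this group.

Yes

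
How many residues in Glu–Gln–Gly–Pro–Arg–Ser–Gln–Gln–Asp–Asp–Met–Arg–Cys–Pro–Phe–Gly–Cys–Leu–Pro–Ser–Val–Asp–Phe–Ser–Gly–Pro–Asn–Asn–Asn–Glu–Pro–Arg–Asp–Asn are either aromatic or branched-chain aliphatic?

4

Aromatic: F, W, Y. Branched-chain aliphatic: I, L, V.
Aromatic residues here: Phe15, Phe23 (2).
Branched-chain aliphatic residues here: Leu18, Val21 (2).
The two groups share no amino acid, so total = 2 + 2 = 4.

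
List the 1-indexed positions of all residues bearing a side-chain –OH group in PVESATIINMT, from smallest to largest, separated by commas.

S, T, and Y are the three residues with a side-chain hydroxyl.
Matching residues: S4, T6, T11.

4, 6, 11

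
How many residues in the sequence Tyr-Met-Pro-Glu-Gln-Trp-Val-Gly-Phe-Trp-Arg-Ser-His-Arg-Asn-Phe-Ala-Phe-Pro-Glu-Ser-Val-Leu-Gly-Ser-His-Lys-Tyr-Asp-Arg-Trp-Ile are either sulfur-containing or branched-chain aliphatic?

Sulfur-containing: C, M. Branched-chain aliphatic: I, L, V.
Sulfur-containing residues here: Met2 (1).
Branched-chain aliphatic residues here: Val7, Val22, Leu23, Ile32 (4).
The two groups share no amino acid, so total = 1 + 4 = 5.

5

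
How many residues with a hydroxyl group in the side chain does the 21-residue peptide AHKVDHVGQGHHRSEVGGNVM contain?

1

The –OH-bearing residues are Ser, Thr (aliphatic alcohols), and Tyr (phenol).
Matching residues: S14.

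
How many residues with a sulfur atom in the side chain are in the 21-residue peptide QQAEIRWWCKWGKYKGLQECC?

3

The sulfur-bearing residues are cysteine (–SH) and methionine (–S–CH₃).
Matching residues: C9, C20, C21.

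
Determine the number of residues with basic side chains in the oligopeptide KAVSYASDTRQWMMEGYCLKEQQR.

4

The basic amino acids are Lys (K), Arg (R), and His (H).
Matching residues: K1, R10, K20, R24.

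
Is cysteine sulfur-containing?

Yes

The sulfur-bearing residues are cysteine (–SH) and methionine (–S–CH₃).
Cysteine is in this group.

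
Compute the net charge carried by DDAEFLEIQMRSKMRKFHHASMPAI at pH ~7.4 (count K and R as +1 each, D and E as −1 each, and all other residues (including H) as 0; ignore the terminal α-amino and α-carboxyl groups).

0

Positive (K, R): R11, K13, R15, K16 → +4.
Negative (D, E): D1, D2, E4, E7 → −4.
Net charge = (+4) + (−4) = 0.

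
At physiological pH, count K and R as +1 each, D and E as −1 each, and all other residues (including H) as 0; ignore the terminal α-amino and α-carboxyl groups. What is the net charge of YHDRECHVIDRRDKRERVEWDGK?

0

Positive (K, R): R4, R11, R12, K14, R15, R17, K23 → +7.
Negative (D, E): D3, E5, D10, D13, E16, E19, D21 → −7.
Net charge = (+7) + (−7) = 0.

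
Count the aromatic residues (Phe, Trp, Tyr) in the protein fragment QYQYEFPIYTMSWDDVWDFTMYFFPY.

11

Matching residues: Y2, Y4, F6, Y9, W13, W17, F19, Y22, F23, F24, Y26.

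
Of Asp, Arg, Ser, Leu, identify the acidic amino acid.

Asp

Aspartate (D) and glutamate (E) have carboxylic-acid side chains and are the acidic amino acids.
Of the listed options, only Asp belongs to this group.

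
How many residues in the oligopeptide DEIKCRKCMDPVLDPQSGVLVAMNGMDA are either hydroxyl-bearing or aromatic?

1

Hydroxyl-bearing: S, T, Y. Aromatic: F, W, Y.
Hydroxyl-bearing residues here: S17 (1).
Aromatic residues here: none (0).
(Y belongs to both groups, but none appear in this sequence.) Total = 1 + 0 = 1.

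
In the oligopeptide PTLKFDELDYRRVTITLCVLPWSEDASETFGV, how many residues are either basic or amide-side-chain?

3

Basic: H, K, R. Amide-side-chain: N, Q.
Basic residues here: K4, R11, R12 (3).
Amide-side-chain residues here: none (0).
The two groups share no amino acid, so total = 3 + 0 = 3.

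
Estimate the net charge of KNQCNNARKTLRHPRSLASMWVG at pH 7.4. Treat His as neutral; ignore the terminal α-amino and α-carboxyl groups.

The side chains ionized at physiological pH are Lys/Arg (+1) and Asp/Glu (−1); with His treated as neutral, nothing else contributes.
Positive (K, R): K1, R8, K9, R12, R15 → +5.
Negative (D, E): none → −0.
Net charge = (+5) + (−0) = +5.

+5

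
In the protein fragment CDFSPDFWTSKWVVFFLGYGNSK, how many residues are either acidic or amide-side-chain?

3

Acidic: D, E. Amide-side-chain: N, Q.
Acidic residues here: D2, D6 (2).
Amide-side-chain residues here: N21 (1).
The two groups share no amino acid, so total = 2 + 1 = 3.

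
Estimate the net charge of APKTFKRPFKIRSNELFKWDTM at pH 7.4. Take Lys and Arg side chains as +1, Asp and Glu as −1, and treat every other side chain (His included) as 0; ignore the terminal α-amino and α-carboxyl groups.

+4

Positive (K, R): K3, K6, R7, K10, R12, K18 → +6.
Negative (D, E): E15, D20 → −2.
Net charge = (+6) + (−2) = +4.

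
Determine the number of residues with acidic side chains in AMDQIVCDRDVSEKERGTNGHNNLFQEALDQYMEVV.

Aspartate (D) and glutamate (E) have carboxylic-acid side chains and are the acidic amino acids.
Matching residues: D3, D8, D10, E13, E15, E27, D30, E34.

8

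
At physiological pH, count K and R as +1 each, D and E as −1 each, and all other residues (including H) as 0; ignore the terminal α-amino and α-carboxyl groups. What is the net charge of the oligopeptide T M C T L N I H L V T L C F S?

Positive (K, R): none → +0.
Negative (D, E): none → −0.
Net charge = (+0) + (−0) = 0.

0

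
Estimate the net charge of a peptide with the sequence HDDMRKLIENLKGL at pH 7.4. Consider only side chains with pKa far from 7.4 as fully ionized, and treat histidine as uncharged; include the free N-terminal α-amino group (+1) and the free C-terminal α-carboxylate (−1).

0

The side chains ionized at physiological pH are Lys/Arg (+1) and Asp/Glu (−1); with His treated as neutral, nothing else contributes.
Positive (K, R): R5, K6, K12 → +3.
Negative (D, E): D2, D3, E9 → −3.
The N-terminus (+1) and C-terminus (−1) cancel.
Net charge = (+3) + (−3) = 0.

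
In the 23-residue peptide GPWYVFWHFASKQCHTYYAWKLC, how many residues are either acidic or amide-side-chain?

1

Acidic: D, E. Amide-side-chain: N, Q.
Acidic residues here: none (0).
Amide-side-chain residues here: Q13 (1).
The two groups share no amino acid, so total = 0 + 1 = 1.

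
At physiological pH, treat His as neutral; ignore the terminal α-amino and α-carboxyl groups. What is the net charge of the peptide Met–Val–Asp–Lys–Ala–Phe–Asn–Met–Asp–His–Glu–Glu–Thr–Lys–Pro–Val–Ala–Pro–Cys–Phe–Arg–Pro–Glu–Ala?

-2

Near pH 7.4, K and R contribute +1 each, D and E contribute −1 each, and every other side chain (His included, as stated) is uncharged.
Positive (K, R): Lys4, Lys14, Arg21 → +3.
Negative (D, E): Asp3, Asp9, Glu11, Glu12, Glu23 → −5.
Net charge = (+3) + (−5) = −2.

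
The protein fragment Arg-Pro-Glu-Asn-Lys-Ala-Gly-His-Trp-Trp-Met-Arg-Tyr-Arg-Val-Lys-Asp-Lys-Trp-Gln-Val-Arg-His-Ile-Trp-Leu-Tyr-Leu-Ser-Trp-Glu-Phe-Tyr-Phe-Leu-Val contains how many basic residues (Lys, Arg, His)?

9

Matching residues: Arg1, Lys5, His8, Arg12, Arg14, Lys16, Lys18, Arg22, His23.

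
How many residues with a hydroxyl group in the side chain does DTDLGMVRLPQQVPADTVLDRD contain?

S, T, and Y are the three residues with a side-chain hydroxyl.
Matching residues: T2, T17.

2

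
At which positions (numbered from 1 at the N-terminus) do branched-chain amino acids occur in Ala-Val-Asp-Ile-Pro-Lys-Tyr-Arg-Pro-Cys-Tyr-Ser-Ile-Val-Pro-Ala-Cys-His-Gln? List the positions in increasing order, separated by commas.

2, 4, 13, 14

V, L, and I make up the branched-chain aliphatic group.
Matching residues: Val2, Ile4, Ile13, Val14.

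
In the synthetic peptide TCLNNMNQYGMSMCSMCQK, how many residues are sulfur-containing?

7

Cysteine (C, thiol) and methionine (M, thioether) are the two sulfur-containing amino acids.
Matching residues: C2, M6, M11, M13, C14, M16, C17.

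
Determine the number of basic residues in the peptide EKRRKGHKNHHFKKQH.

11

The basic amino acids are Lys (K), Arg (R), and His (H).
Matching residues: K2, R3, R4, K5, H7, K8, H10, H11, K13, K14, H16.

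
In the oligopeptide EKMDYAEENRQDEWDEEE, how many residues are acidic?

10

The acidic residues are Asp (D) and Glu (E), whose side chains end in a carboxylate group.
Matching residues: E1, D4, E7, E8, D12, E13, D15, E16, E17, E18.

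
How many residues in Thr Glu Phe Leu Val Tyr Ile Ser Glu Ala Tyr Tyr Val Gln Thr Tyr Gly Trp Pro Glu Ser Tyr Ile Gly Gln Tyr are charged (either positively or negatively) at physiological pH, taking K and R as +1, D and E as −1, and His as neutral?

3

Charged side chains at pH ~7.4: K, R (positive); D, E (negative).
Matching residues: Glu2, Glu9, Glu20.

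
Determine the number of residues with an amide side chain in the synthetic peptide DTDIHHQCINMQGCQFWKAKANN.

Only N (asparagine) and Q (glutamine) carry a side-chain carboxamide.
Matching residues: Q7, N10, Q12, Q15, N22, N23.

6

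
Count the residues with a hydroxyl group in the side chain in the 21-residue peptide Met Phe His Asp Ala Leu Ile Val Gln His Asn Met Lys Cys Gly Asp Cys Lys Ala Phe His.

The –OH-bearing residues are Ser, Thr (aliphatic alcohols), and Tyr (phenol).
None of the 21 residues belong to this group.

0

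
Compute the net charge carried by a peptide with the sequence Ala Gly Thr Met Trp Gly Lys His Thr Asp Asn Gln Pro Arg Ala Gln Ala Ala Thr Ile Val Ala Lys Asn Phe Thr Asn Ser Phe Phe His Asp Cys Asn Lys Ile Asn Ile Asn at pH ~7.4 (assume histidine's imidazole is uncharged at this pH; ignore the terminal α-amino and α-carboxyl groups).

Near pH 7.4, K and R contribute +1 each, D and E contribute −1 each, and every other side chain (His included, as stated) is uncharged.
Positive (K, R): Lys7, Arg14, Lys23, Lys35 → +4.
Negative (D, E): Asp10, Asp32 → −2.
Net charge = (+4) + (−2) = +2.

+2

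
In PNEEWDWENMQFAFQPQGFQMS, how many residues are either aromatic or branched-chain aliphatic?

Aromatic: F, W, Y. Branched-chain aliphatic: I, L, V.
Aromatic residues here: W5, W7, F12, F14, F19 (5).
Branched-chain aliphatic residues here: none (0).
The two groups share no amino acid, so total = 5 + 0 = 5.

5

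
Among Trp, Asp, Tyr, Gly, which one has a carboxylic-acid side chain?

Aspartate (D) and glutamate (E) have carboxylic-acid side chains and are the acidic amino acids.
Of the listed options, only Asp belongs to this group.

Asp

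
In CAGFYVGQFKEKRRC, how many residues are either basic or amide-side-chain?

Basic: H, K, R. Amide-side-chain: N, Q.
Basic residues here: K10, K12, R13, R14 (4).
Amide-side-chain residues here: Q8 (1).
The two groups share no amino acid, so total = 4 + 1 = 5.

5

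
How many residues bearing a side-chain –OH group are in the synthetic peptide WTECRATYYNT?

5

S, T, and Y are the three residues with a side-chain hydroxyl.
Matching residues: T2, T7, Y8, Y9, T11.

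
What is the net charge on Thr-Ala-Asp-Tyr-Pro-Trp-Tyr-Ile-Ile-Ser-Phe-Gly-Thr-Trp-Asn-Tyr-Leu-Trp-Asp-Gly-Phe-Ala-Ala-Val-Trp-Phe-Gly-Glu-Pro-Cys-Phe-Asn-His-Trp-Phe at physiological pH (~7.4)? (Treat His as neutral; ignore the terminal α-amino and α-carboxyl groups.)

The side chains ionized at physiological pH are Lys/Arg (+1) and Asp/Glu (−1); with His treated as neutral, nothing else contributes.
Positive (K, R): none → +0.
Negative (D, E): Asp3, Asp19, Glu28 → −3.
Net charge = (+0) + (−3) = −3.

-3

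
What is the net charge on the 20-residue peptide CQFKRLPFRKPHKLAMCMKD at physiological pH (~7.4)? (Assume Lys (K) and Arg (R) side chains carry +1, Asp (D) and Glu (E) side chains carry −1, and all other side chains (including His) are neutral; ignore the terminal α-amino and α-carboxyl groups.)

+5

Positive (K, R): K4, R5, R9, K10, K13, K19 → +6.
Negative (D, E): D20 → −1.
Net charge = (+6) + (−1) = +5.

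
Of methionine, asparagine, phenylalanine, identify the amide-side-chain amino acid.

The amide-side-chain residues are Asn (N) and Gln (Q).
Of the listed options, only asparagine belongs to this group.

asparagine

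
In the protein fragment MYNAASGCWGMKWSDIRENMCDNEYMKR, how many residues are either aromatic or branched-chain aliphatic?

Aromatic: F, W, Y. Branched-chain aliphatic: I, L, V.
Aromatic residues here: Y2, W9, W13, Y25 (4).
Branched-chain aliphatic residues here: I16 (1).
The two groups share no amino acid, so total = 4 + 1 = 5.

5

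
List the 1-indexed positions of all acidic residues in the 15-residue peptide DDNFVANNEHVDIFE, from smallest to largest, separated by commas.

Aspartate (D) and glutamate (E) have carboxylic-acid side chains and are the acidic amino acids.
Matching residues: D1, D2, E9, D12, E15.

1, 2, 9, 12, 15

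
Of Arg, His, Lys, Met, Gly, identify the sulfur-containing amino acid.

Cysteine (C, thiol) and methionine (M, thioether) are the two sulfur-containing amino acids.
Of the listed options, only Met belongs to this group.

Met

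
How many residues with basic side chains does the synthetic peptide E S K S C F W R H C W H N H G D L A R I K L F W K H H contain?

10

Lysine (K), arginine (R), and histidine (H) have basic, nitrogen-containing side chains.
Matching residues: K3, R8, H9, H12, H14, R19, K21, K25, H26, H27.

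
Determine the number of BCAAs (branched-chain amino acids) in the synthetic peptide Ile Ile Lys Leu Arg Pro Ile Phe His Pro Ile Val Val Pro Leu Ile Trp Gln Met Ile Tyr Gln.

10

The BCAAs are Val, Leu, and Ile — aliphatic side chains with a branch point.
Matching residues: Ile1, Ile2, Leu4, Ile7, Ile11, Val12, Val13, Leu15, Ile16, Ile20.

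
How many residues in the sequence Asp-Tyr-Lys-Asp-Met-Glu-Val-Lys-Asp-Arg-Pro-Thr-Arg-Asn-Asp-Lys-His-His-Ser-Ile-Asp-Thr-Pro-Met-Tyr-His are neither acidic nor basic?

Acidic: D, E. Basic: K, R, H. All other residues are neither.
Matching residues: Tyr2, Met5, Val7, Pro11, Thr12, Asn14, Ser19, Ile20, Thr22, Pro23, Met24, Tyr25.

12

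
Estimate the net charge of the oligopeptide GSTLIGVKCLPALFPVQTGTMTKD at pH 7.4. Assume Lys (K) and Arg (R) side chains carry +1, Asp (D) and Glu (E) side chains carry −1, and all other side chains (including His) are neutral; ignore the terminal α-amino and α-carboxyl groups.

+1

Positive (K, R): K8, K23 → +2.
Negative (D, E): D24 → −1.
Net charge = (+2) + (−1) = +1.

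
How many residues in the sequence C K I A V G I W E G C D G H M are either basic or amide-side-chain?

Basic: H, K, R. Amide-side-chain: N, Q.
Basic residues here: K2, H14 (2).
Amide-side-chain residues here: none (0).
The two groups share no amino acid, so total = 2 + 0 = 2.

2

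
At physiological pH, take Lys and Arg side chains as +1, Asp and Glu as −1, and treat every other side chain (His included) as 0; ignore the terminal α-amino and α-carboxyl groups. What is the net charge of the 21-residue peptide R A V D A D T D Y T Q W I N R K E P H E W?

Positive (K, R): R1, R15, K16 → +3.
Negative (D, E): D4, D6, D8, E17, E20 → −5.
Net charge = (+3) + (−5) = −2.

-2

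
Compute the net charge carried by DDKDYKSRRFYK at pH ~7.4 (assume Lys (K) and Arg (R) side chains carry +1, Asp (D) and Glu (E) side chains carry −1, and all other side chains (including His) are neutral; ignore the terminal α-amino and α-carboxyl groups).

Positive (K, R): K3, K6, R8, R9, K12 → +5.
Negative (D, E): D1, D2, D4 → −3.
Net charge = (+5) + (−3) = +2.

+2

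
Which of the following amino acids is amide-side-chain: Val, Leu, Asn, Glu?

Asn

The amide-side-chain residues are Asn (N) and Gln (Q).
Of the listed options, only Asn belongs to this group.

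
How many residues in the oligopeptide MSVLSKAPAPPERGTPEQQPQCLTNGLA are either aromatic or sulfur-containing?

2

Aromatic: F, W, Y. Sulfur-containing: C, M.
Aromatic residues here: none (0).
Sulfur-containing residues here: M1, C22 (2).
The two groups share no amino acid, so total = 0 + 2 = 2.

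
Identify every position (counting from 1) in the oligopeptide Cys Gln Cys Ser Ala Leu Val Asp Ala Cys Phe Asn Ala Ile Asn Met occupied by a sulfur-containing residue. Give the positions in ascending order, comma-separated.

1, 3, 10, 16

Only Cys (C) and Met (M) have a sulfur atom in the side chain.
Matching residues: Cys1, Cys3, Cys10, Met16.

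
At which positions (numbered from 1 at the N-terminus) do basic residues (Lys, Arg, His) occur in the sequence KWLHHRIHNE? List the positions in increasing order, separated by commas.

Matching residues: K1, H4, H5, R6, H8.

1, 4, 5, 6, 8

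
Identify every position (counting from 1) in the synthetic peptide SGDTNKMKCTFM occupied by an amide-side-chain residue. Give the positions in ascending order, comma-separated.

5

Only N (asparagine) and Q (glutamine) carry a side-chain carboxamide.
Matching residues: N5.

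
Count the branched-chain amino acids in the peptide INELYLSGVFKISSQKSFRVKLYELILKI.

The BCAAs are Val, Leu, and Ile — aliphatic side chains with a branch point.
Matching residues: I1, L4, L6, V9, I12, V20, L22, L25, I26, L27, I29.

11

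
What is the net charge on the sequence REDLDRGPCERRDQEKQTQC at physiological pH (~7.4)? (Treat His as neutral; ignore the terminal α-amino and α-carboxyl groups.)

-1

The side chains ionized at physiological pH are Lys/Arg (+1) and Asp/Glu (−1); with His treated as neutral, nothing else contributes.
Positive (K, R): R1, R6, R11, R12, K16 → +5.
Negative (D, E): E2, D3, D5, E10, D13, E15 → −6.
Net charge = (+5) + (−6) = −1.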